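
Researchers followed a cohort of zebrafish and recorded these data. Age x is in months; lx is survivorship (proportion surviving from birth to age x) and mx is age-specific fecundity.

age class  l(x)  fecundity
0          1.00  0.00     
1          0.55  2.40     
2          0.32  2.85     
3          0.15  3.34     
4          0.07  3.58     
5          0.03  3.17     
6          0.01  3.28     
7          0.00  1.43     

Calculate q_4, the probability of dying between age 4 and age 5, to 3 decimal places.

0.571

q_4 = (l_4 − l_5) / l_4 = (0.07 − 0.03) / 0.07
     = 0.04 / 0.07 = 0.571429… → 0.571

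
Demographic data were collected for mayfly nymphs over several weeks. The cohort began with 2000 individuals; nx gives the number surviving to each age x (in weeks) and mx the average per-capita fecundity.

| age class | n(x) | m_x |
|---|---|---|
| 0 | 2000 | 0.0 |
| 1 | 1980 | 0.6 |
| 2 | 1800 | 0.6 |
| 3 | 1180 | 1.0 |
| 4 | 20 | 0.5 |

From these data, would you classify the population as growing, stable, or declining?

lx = nx/n0 = nx/2000: 1, 0.99, 0.9, 0.59, 0.01
R0 = Σ lx·mx = 0 + 0.594 + 0.54 + 0.59 + 0.005 = 1.729
R0 > 1, so the population is growing.

growing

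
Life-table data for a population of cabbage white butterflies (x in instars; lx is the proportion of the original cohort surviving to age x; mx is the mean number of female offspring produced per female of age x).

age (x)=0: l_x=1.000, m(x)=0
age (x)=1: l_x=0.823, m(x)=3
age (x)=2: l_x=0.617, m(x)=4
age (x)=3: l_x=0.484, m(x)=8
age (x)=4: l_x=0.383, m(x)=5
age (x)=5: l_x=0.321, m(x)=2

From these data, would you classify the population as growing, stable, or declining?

growing

R0 = Σ lx·mx = 0 + 2.469 + 2.468 + 3.872 + 1.915 + 0.642 = 11.366
R0 > 1, so the population is growing.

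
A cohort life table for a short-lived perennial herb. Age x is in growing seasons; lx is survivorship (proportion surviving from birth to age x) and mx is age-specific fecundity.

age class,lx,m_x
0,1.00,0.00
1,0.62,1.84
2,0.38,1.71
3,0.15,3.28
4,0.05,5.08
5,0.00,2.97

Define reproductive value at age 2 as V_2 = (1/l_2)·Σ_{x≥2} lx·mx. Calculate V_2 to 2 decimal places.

lx·mx for x ≥ 2: 0.6498, 0.492, 0.254, 0 → sum = 1.3958
V_2 = 1.3958 / l_2 = 1.3958 / 0.38 = 3.673158… → 3.67

3.67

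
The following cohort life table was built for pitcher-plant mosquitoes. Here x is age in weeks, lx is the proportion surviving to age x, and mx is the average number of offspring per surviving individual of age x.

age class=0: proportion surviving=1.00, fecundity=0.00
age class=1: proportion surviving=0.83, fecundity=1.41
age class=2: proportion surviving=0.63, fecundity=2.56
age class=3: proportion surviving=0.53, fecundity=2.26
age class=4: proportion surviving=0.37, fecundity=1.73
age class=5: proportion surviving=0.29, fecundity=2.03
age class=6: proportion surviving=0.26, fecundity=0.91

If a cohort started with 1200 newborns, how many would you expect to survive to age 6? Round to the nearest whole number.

Expected survivors = N0 · l_6 = 1200 × 0.26 = 312 → 312

312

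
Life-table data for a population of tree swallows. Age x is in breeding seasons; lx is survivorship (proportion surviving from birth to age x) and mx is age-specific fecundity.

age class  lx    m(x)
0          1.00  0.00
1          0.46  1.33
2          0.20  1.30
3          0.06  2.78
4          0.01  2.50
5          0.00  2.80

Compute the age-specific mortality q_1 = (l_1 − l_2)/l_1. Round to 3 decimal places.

0.565

q_1 = (l_1 − l_2) / l_1 = (0.46 − 0.2) / 0.46
     = 0.26 / 0.46 = 0.565217… → 0.565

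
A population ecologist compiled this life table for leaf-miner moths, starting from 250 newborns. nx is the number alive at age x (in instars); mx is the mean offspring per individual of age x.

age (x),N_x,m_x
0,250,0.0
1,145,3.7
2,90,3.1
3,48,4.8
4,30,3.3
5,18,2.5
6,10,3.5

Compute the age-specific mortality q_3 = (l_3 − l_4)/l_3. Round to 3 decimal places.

lx = nx/n0 = nx/250: 1, 0.58, 0.36, 0.192, 0.12, 0.072, 0.04
q_3 = (l_3 − l_4) / l_3 = (0.192 − 0.12) / 0.192
     = 0.072 / 0.192 = 0.375 → 0.375

0.375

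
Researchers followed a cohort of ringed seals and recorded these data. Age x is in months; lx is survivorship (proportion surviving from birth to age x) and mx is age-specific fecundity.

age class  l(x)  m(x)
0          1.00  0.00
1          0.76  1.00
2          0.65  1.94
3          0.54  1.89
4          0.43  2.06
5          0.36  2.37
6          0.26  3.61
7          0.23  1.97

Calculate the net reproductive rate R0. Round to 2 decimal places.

lx·mx by age: 0, 0.76, 1.261, 1.0206, 0.8858, 0.8532, 0.9386, 0.4531
R0 = Σ lx·mx = 6.1723 → 6.17

6.17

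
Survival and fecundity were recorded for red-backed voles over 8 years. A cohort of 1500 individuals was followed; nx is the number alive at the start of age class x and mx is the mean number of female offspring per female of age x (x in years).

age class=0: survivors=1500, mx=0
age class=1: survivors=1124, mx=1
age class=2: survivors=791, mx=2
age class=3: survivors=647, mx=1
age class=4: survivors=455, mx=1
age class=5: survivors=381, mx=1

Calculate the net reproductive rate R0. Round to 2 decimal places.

2.79

lx = nx/n0 = nx/1500: 1, 0.74933…, 0.52733…, 0.43133…, 0.30333…, 0.254
lx·mx by age: 0, 0.749333…, 1.054667…, 0.431333…, 0.303333…, 0.254
R0 = Σ lx·mx = 2.792667… → 2.79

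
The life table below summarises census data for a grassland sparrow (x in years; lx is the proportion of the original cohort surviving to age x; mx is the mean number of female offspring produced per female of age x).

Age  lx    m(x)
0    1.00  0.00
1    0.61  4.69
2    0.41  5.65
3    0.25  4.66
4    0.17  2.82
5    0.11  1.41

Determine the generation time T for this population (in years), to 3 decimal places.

lx·mx: 0, 2.8609, 2.3165, 1.165, 0.4794, 0.1551 → R0 = 6.9769
x·lx·mx: 0, 2.8609, 4.633, 3.495, 1.9176, 0.7755 → Σ = 13.682
T = 13.682 / 6.9769 = 1.961043… → 1.961

1.961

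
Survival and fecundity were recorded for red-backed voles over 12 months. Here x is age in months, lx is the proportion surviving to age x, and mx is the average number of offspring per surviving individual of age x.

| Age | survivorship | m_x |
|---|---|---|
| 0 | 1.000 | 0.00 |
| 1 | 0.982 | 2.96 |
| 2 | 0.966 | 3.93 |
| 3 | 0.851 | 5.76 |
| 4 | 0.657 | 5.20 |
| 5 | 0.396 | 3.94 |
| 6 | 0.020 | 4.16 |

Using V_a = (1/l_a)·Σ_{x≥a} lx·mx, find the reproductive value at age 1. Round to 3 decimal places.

16.970

lx·mx for x ≥ 1: 2.90672, 3.79638, 4.90176, 3.4164, 1.56024, 0.0832 → sum = 16.6647
V_1 = 16.6647 / l_1 = 16.6647 / 0.982 = 16.970163… → 16.970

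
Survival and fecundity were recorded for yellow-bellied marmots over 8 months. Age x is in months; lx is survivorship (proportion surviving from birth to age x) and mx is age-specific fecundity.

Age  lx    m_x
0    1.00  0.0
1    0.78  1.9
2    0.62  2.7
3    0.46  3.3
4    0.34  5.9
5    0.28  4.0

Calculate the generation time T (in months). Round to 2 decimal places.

lx·mx: 0, 1.482, 1.674, 1.518, 2.006, 1.12 → R0 = 7.8
x·lx·mx: 0, 1.482, 3.348, 4.554, 8.024, 5.6 → Σ = 23.008
T = 23.008 / 7.8 = 2.949744… → 2.95

2.95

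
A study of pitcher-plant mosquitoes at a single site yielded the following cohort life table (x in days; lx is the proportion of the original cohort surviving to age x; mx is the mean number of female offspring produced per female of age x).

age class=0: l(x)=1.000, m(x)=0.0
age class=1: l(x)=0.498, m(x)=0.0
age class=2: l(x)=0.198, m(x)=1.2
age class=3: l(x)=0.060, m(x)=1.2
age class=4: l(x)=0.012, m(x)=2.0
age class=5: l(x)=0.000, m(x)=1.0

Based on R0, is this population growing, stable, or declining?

R0 = Σ lx·mx = 0 + 0 + 0.2376 + 0.072 + 0.024 + 0 = 0.3336
R0 < 1, so the population is declining.

declining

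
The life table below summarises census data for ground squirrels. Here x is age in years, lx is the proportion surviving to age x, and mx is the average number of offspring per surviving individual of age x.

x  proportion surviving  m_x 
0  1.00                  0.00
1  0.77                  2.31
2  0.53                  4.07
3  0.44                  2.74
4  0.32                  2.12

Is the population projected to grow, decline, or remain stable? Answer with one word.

growing

R0 = Σ lx·mx = 0 + 1.7787 + 2.1571 + 1.2056 + 0.6784 = 5.8198
R0 > 1, so the population is growing.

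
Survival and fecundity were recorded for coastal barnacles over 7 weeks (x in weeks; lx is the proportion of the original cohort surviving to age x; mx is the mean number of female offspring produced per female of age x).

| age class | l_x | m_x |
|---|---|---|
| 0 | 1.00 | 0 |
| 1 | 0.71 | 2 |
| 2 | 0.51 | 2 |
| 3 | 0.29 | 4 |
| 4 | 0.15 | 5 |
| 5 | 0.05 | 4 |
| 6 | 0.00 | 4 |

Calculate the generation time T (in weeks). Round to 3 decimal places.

2.404

lx·mx: 0, 1.42, 1.02, 1.16, 0.75, 0.2, 0 → R0 = 4.55
x·lx·mx: 0, 1.42, 2.04, 3.48, 3, 1, 0 → Σ = 10.94
T = 10.94 / 4.55 = 2.404396… → 2.404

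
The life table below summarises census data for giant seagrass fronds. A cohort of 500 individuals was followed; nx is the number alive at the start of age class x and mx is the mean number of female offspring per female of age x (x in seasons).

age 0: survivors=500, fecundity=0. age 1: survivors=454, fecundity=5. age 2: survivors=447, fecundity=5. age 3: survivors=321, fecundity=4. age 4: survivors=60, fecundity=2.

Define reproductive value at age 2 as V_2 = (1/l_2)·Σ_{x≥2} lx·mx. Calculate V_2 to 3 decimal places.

8.141

lx = nx/n0 = nx/500: 1, 0.908, 0.894, 0.642, 0.12
lx·mx for x ≥ 2: 4.47, 2.568, 0.24 → sum = 7.278
V_2 = 7.278 / l_2 = 7.278 / 0.894 = 8.14094… → 8.141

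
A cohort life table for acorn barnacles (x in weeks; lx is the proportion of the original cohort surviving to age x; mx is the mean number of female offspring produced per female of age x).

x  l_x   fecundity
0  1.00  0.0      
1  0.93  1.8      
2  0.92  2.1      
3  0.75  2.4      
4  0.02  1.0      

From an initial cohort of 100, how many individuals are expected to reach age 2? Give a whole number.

92

Expected survivors = N0 · l_2 = 100 × 0.92 = 92 → 92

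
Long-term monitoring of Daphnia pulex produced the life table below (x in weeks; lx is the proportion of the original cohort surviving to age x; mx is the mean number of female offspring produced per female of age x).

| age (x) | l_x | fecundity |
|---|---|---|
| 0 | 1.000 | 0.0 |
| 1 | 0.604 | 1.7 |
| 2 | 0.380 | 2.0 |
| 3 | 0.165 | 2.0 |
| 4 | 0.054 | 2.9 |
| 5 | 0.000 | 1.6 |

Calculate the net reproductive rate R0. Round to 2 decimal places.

lx·mx by age: 0, 1.0268, 0.76, 0.33, 0.1566, 0
R0 = Σ lx·mx = 2.2734 → 2.27

2.27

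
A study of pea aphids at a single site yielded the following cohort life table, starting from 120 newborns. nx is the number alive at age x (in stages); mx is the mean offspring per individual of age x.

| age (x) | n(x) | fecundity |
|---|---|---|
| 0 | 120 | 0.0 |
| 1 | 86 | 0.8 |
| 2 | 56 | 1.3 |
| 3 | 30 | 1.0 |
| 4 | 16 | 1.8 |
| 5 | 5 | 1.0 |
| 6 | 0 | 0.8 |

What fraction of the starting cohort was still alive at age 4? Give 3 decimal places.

l_4 = n_4/n_0 = 16/120 = 0.133333… → 0.133

0.133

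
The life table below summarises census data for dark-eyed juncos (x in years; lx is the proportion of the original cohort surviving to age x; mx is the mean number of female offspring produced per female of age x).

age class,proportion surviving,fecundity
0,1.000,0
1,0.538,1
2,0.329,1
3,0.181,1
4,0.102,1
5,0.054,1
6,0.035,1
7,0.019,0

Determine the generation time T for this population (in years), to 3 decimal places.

lx·mx: 0, 0.538, 0.329, 0.181, 0.102, 0.054, 0.035, 0 → R0 = 1.239
x·lx·mx: 0, 0.538, 0.658, 0.543, 0.408, 0.27, 0.21, 0 → Σ = 2.627
T = 2.627 / 1.239 = 2.120258… → 2.120

2.120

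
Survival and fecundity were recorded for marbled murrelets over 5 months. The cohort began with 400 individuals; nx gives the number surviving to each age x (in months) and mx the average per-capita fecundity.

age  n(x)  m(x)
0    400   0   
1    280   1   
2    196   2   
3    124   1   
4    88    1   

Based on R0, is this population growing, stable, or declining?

lx = nx/n0 = nx/400: 1, 0.7, 0.49, 0.31, 0.22
R0 = Σ lx·mx = 0 + 0.7 + 0.98 + 0.31 + 0.22 = 2.21
R0 > 1, so the population is growing.

growing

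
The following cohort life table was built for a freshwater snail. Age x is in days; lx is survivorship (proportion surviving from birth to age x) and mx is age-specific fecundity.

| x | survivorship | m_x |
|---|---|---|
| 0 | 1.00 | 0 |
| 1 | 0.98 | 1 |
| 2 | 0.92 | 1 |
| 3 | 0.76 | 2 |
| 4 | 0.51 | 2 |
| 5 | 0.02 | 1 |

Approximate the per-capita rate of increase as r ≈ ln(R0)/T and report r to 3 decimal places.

R0 = Σ lx·mx = 0 + 0.98 + 0.92 + 1.52 + 1.02 + 0.02 = 4.46
Σ x·lx·mx = 11.56; T = 11.56/4.46 = 2.59193…
r ≈ ln(R0)/T = ln(4.46)/2.59193… = 0.57685… → 0.577

0.577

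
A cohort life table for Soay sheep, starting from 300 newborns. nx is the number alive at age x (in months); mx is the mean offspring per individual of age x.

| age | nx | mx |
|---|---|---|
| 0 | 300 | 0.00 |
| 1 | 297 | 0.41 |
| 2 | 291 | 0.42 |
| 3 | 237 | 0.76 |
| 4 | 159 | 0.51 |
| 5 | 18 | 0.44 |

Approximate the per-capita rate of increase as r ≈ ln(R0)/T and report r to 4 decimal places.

0.2168

lx = nx/n0 = nx/300: 1, 0.99, 0.97, 0.79, 0.53, 0.06
R0 = Σ lx·mx = 0 + 0.4059 + 0.4074 + 0.6004 + 0.2703 + 0.0264 = 1.7104
Σ x·lx·mx = 4.2351; T = 4.2351/1.7104 = 2.47609…
r ≈ ln(R0)/T = ln(1.7104)/2.47609… = 0.216764… → 0.2168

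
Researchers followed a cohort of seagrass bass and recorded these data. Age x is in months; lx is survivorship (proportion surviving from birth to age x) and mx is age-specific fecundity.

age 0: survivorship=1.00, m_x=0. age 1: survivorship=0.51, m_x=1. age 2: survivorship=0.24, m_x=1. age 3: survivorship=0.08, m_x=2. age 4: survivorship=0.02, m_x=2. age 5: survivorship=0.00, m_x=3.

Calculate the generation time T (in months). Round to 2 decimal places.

1.72

lx·mx: 0, 0.51, 0.24, 0.16, 0.04, 0 → R0 = 0.95
x·lx·mx: 0, 0.51, 0.48, 0.48, 0.16, 0 → Σ = 1.63
T = 1.63 / 0.95 = 1.715789… → 1.72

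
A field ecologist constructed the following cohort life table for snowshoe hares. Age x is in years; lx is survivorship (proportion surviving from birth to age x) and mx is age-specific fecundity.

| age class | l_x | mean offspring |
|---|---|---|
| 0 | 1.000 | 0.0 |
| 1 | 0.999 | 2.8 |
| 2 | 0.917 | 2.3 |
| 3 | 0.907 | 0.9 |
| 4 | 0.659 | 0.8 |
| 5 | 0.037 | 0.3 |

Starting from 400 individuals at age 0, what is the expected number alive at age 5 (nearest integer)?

Expected survivors = N0 · l_5 = 400 × 0.037 = 14.8 → 15

15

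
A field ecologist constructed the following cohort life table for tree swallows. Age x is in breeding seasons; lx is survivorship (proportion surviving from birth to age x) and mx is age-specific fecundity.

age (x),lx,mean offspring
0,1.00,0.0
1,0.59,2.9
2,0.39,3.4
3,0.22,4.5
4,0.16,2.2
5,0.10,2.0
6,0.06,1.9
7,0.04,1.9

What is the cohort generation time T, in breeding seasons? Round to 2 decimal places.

2.30

lx·mx: 0, 1.711, 1.326, 0.99, 0.352, 0.2, 0.114, 0.076 → R0 = 4.769
x·lx·mx: 0, 1.711, 2.652, 2.97, 1.408, 1, 0.684, 0.532 → Σ = 10.957
T = 10.957 / 4.769 = 2.297547… → 2.30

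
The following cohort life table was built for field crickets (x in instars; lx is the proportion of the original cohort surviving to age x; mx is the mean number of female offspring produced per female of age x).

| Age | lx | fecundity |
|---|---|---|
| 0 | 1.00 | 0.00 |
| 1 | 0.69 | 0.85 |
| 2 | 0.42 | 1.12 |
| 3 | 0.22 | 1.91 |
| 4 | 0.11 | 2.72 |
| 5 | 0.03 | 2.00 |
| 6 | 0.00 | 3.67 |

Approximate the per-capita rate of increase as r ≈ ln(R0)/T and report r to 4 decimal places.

0.2605

R0 = Σ lx·mx = 0 + 0.5865 + 0.4704 + 0.4202 + 0.2992 + 0.06 + 0 = 1.8363
Σ x·lx·mx = 4.2847; T = 4.2847/1.8363 = 2.33333…
r ≈ ln(R0)/T = ln(1.8363)/2.33333… = 0.260465… → 0.2605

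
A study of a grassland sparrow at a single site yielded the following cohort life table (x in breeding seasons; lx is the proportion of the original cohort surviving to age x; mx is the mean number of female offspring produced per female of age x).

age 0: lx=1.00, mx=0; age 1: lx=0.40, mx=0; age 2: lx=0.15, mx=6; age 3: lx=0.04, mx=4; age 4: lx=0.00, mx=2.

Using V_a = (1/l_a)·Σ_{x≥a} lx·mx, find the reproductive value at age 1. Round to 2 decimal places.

lx·mx for x ≥ 1: 0, 0.9, 0.16, 0 → sum = 1.06
V_1 = 1.06 / l_1 = 1.06 / 0.4 = 2.65 → 2.65

2.65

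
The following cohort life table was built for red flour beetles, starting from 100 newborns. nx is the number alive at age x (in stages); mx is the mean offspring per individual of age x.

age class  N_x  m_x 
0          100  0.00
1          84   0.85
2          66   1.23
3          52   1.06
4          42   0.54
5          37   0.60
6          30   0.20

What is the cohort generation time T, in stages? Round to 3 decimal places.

2.463

lx = nx/n0 = nx/100: 1, 0.84, 0.66, 0.52, 0.42, 0.37, 0.3
lx·mx: 0, 0.714, 0.8118, 0.5512, 0.2268, 0.222, 0.06 → R0 = 2.5858
x·lx·mx: 0, 0.714, 1.6236, 1.6536, 0.9072, 1.11, 0.36 → Σ = 6.3684
T = 6.3684 / 2.5858 = 2.462835… → 2.463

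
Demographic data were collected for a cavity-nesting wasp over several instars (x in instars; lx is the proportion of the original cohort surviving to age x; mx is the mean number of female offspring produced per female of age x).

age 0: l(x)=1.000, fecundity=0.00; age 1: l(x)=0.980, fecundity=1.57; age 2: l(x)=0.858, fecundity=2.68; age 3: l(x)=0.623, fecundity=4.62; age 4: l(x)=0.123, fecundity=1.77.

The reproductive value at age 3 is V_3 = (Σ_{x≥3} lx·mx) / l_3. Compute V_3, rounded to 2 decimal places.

lx·mx for x ≥ 3: 2.87826, 0.21771 → sum = 3.09597
V_3 = 3.09597 / l_3 = 3.09597 / 0.623 = 4.969454… → 4.97

4.97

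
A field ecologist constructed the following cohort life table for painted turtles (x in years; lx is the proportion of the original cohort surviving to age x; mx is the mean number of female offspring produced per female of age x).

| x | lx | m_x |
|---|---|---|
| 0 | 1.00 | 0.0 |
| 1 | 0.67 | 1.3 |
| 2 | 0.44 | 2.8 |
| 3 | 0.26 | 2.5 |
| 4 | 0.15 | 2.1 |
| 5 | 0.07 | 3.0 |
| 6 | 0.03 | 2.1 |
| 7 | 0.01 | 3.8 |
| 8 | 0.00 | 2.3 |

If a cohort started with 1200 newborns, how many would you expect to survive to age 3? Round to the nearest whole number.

Expected survivors = N0 · l_3 = 1200 × 0.26 = 312 → 312

312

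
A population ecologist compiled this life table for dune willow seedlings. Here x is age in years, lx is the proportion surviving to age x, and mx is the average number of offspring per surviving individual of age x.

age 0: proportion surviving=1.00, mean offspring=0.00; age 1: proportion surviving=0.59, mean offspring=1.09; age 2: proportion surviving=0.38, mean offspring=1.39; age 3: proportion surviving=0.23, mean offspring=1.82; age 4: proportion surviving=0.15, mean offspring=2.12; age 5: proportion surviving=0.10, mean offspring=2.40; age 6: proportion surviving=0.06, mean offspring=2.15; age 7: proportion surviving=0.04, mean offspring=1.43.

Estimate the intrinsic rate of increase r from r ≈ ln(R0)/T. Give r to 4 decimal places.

0.2997

R0 = Σ lx·mx = 0 + 0.6431 + 0.5282 + 0.4186 + 0.318 + 0.24 + 0.129 + 0.0572 = 2.3341
Σ x·lx·mx = 6.6017; T = 6.6017/2.3341 = 2.82837…
r ≈ ln(R0)/T = ln(2.3341)/2.82837… = 0.299687… → 0.2997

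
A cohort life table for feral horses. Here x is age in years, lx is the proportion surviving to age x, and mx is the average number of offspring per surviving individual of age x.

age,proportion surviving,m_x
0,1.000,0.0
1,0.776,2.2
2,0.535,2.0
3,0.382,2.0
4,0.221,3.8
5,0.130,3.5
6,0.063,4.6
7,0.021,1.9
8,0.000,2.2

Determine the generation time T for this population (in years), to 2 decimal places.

2.67

lx·mx: 0, 1.7072, 1.07, 0.764, 0.8398, 0.455, 0.2898, 0.0399, 0 → R0 = 5.1657
x·lx·mx: 0, 1.7072, 2.14, 2.292, 3.3592, 2.275, 1.7388, 0.2793, 0 → Σ = 13.7915
T = 13.7915 / 5.1657 = 2.669822… → 2.67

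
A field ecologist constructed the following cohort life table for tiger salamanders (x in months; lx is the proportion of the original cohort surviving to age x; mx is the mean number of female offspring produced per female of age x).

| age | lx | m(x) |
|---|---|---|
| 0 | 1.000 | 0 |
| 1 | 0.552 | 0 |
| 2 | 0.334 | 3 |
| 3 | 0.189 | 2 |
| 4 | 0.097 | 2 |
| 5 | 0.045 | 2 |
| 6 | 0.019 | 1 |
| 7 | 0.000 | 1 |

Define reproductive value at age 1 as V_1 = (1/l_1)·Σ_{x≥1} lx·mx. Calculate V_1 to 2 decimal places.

lx·mx for x ≥ 1: 0, 1.002, 0.378, 0.194, 0.09, 0.019, 0 → sum = 1.683
V_1 = 1.683 / l_1 = 1.683 / 0.552 = 3.048913… → 3.05

3.05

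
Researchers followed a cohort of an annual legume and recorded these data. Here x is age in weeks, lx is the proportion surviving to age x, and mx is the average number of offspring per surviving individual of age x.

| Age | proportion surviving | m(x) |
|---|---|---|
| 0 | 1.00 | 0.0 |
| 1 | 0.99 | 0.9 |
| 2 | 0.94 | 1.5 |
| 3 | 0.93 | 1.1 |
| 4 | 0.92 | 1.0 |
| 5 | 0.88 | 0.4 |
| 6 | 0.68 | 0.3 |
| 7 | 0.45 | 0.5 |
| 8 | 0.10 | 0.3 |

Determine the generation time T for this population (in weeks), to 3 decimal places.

3.019

lx·mx: 0, 0.891, 1.41, 1.023, 0.92, 0.352, 0.204, 0.225, 0.03 → R0 = 5.055
x·lx·mx: 0, 0.891, 2.82, 3.069, 3.68, 1.76, 1.224, 1.575, 0.24 → Σ = 15.259
T = 15.259 / 5.055 = 3.018595… → 3.019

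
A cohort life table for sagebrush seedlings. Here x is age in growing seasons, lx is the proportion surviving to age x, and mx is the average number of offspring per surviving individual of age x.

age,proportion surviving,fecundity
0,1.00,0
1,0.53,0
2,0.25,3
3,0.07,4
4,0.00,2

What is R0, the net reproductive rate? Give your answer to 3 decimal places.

1.030

lx·mx by age: 0, 0, 0.75, 0.28, 0
R0 = Σ lx·mx = 1.03 → 1.030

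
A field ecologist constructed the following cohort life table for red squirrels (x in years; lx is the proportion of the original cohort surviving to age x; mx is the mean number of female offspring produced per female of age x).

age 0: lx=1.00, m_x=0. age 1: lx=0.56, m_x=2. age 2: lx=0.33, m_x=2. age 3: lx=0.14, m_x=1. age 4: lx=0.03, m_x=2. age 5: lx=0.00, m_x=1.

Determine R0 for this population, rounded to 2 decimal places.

1.98

lx·mx by age: 0, 1.12, 0.66, 0.14, 0.06, 0
R0 = Σ lx·mx = 1.98 → 1.98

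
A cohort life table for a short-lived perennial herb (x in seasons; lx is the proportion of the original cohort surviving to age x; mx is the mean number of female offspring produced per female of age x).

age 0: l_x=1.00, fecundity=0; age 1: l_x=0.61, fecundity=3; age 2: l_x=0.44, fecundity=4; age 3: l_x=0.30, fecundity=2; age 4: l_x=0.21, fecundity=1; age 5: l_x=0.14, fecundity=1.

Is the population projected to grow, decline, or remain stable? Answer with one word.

R0 = Σ lx·mx = 0 + 1.83 + 1.76 + 0.6 + 0.21 + 0.14 = 4.54
R0 > 1, so the population is growing.

growing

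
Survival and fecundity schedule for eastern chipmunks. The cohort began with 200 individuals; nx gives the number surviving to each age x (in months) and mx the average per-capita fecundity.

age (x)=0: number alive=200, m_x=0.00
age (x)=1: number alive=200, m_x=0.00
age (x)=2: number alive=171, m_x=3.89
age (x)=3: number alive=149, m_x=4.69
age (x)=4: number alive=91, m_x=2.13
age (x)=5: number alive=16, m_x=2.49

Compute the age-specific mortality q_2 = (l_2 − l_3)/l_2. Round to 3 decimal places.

0.129

lx = nx/n0 = nx/200: 1, 1, 0.855, 0.745, 0.455, 0.08
q_2 = (l_2 − l_3) / l_2 = (0.855 − 0.745) / 0.855
     = 0.11 / 0.855 = 0.128655… → 0.129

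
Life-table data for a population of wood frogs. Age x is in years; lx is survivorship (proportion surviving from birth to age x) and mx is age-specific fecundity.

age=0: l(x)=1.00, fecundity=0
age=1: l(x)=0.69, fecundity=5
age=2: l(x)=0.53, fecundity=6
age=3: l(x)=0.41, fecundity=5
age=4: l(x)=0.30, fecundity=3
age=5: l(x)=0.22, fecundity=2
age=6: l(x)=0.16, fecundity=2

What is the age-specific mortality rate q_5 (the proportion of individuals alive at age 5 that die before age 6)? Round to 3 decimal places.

q_5 = (l_5 − l_6) / l_5 = (0.22 − 0.16) / 0.22
     = 0.06 / 0.22 = 0.272727… → 0.273

0.273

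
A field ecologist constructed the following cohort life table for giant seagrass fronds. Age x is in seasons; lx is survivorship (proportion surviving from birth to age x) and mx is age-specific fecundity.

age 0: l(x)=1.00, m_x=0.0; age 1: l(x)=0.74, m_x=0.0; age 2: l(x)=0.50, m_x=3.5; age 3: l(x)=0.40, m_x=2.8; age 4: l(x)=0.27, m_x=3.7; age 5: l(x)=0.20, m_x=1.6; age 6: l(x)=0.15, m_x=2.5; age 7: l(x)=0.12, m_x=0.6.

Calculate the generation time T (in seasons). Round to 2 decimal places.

3.28

lx·mx: 0, 0, 1.75, 1.12, 0.999, 0.32, 0.375, 0.072 → R0 = 4.636
x·lx·mx: 0, 0, 3.5, 3.36, 3.996, 1.6, 2.25, 0.504 → Σ = 15.21
T = 15.21 / 4.636 = 3.280846… → 3.28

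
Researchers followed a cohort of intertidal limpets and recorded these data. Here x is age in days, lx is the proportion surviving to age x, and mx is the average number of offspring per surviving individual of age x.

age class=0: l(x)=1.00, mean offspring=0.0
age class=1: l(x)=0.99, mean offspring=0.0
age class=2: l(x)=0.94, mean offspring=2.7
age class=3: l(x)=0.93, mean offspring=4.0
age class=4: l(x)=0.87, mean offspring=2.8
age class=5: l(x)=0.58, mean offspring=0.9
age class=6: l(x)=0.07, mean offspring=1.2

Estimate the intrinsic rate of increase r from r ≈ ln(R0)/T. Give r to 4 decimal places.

0.7128

R0 = Σ lx·mx = 0 + 0 + 2.538 + 3.72 + 2.436 + 0.522 + 0.084 = 9.3
Σ x·lx·mx = 29.094; T = 29.094/9.3 = 3.12839…
r ≈ ln(R0)/T = ln(9.3)/3.12839… = 0.712832… → 0.7128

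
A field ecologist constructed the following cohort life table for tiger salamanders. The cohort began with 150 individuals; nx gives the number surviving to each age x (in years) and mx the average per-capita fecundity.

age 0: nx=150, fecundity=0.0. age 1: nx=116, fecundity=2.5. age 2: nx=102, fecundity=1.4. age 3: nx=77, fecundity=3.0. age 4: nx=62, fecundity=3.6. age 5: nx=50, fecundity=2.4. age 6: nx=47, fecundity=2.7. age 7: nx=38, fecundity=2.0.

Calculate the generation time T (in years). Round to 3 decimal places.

3.351

lx = nx/n0 = nx/150: 1, 0.77333…, 0.68, 0.51333…, 0.41333…, 0.33333…, 0.31333…, 0.25333…
lx·mx: 0, 1.933333…, 0.952, 1.54…, 1.488…, 0.8…, 0.846…, 0.506667… → R0 = 8.066…
x·lx·mx: 0, 1.933333…, 1.904, 4.62…, 5.952…, 4…, 5.076…, 3.546667… → Σ = 27.032…
T = 27.032… / 8.066… = 3.351351… → 3.351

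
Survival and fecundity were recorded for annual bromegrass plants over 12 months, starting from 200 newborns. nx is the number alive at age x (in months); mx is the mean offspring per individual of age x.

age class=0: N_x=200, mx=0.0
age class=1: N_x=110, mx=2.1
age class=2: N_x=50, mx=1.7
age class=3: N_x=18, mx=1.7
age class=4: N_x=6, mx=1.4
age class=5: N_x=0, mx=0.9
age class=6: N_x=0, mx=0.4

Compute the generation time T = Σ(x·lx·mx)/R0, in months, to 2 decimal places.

lx = nx/n0 = nx/200: 1, 0.55, 0.25, 0.09, 0.03, 0, 0
lx·mx: 0, 1.155, 0.425, 0.153, 0.042, 0, 0 → R0 = 1.775
x·lx·mx: 0, 1.155, 0.85, 0.459, 0.168, 0, 0 → Σ = 2.632
T = 2.632 / 1.775 = 1.482817… → 1.48

1.48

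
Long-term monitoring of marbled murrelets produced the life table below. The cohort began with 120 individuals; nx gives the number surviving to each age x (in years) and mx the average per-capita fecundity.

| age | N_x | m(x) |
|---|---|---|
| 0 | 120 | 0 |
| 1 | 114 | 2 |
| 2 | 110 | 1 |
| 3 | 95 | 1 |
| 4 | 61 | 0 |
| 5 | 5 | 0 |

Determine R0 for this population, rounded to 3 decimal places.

3.608

lx = nx/n0 = nx/120: 1, 0.95, 0.91667…, 0.79167…, 0.50833…, 0.04167…
lx·mx by age: 0, 1.9, 0.916667…, 0.791667…, 0, 0
R0 = Σ lx·mx = 3.608333… → 3.608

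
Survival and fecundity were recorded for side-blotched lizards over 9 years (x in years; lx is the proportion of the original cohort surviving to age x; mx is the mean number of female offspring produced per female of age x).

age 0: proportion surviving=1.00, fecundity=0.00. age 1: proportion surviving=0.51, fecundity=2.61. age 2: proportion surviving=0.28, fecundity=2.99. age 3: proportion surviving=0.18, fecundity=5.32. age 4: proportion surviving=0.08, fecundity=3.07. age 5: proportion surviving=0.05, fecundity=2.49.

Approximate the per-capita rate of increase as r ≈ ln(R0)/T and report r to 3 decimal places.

R0 = Σ lx·mx = 0 + 1.3311 + 0.8372 + 0.9576 + 0.2456 + 0.1245 = 3.496
Σ x·lx·mx = 7.4832; T = 7.4832/3.496 = 2.1405…
r ≈ ln(R0)/T = ln(3.496)/2.1405… = 0.58473… → 0.585

0.585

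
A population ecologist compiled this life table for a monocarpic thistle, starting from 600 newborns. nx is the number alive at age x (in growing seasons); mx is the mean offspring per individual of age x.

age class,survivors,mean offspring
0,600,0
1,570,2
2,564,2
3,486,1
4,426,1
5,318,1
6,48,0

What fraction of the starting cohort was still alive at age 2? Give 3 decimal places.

0.940

l_2 = n_2/n_0 = 564/600 = 0.94 → 0.940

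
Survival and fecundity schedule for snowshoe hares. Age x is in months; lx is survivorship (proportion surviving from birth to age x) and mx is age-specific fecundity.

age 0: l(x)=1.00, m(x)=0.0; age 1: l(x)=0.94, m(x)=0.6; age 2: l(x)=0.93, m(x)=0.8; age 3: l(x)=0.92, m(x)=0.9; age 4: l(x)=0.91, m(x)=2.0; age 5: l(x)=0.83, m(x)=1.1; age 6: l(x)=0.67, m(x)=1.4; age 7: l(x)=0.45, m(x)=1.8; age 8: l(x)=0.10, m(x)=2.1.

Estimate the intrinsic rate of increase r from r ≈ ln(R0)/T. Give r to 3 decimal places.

R0 = Σ lx·mx = 0 + 0.564 + 0.744 + 0.828 + 1.82 + 0.913 + 0.938 + 0.81 + 0.21 = 6.827
Σ x·lx·mx = 29.359; T = 29.359/6.827 = 4.30042…
r ≈ ln(R0)/T = ln(6.827)/4.30042… = 0.44667… → 0.447

0.447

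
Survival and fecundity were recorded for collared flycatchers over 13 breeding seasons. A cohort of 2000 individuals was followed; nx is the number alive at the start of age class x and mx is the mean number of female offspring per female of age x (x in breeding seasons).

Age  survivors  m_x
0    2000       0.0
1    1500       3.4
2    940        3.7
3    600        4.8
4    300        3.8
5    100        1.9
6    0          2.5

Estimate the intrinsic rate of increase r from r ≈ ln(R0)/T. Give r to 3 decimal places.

0.905

lx = nx/n0 = nx/2000: 1, 0.75, 0.47, 0.3, 0.15, 0.05, 0
R0 = Σ lx·mx = 0 + 2.55 + 1.739 + 1.44 + 0.57 + 0.095 + 0 = 6.394
Σ x·lx·mx = 13.103; T = 13.103/6.394 = 2.04926…
r ≈ ln(R0)/T = ln(6.394)/2.04926… = 0.90538… → 0.905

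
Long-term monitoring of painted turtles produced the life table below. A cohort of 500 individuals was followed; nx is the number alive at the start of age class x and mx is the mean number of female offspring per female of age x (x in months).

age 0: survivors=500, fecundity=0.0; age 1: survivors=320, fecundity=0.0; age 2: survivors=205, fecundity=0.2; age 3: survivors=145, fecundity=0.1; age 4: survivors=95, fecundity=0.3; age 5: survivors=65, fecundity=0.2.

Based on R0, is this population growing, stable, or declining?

declining

lx = nx/n0 = nx/500: 1, 0.64, 0.41, 0.29, 0.19, 0.13
R0 = Σ lx·mx = 0 + 0 + 0.082 + 0.029 + 0.057 + 0.026 = 0.194
R0 < 1, so the population is declining.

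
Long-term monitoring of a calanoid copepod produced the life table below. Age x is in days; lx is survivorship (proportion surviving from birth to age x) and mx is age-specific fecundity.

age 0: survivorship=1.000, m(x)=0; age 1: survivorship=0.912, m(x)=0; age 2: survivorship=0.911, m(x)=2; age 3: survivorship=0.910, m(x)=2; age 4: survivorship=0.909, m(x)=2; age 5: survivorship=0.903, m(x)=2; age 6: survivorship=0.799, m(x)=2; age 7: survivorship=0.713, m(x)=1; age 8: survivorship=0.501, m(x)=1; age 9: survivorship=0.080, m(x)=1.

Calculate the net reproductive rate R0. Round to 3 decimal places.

10.158

lx·mx by age: 0, 0, 1.822, 1.82, 1.818, 1.806, 1.598, 0.713, 0.501, 0.08
R0 = Σ lx·mx = 10.158 → 10.158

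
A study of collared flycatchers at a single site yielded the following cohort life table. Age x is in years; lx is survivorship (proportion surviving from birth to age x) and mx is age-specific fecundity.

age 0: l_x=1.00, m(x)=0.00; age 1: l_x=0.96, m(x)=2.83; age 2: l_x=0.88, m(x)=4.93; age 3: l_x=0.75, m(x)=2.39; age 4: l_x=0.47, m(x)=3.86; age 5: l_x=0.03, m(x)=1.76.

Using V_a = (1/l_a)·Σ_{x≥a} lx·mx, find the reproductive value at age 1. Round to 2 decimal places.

lx·mx for x ≥ 1: 2.7168, 4.3384, 1.7925, 1.8142, 0.0528 → sum = 10.7147
V_1 = 10.7147 / l_1 = 10.7147 / 0.96 = 11.161146… → 11.16

11.16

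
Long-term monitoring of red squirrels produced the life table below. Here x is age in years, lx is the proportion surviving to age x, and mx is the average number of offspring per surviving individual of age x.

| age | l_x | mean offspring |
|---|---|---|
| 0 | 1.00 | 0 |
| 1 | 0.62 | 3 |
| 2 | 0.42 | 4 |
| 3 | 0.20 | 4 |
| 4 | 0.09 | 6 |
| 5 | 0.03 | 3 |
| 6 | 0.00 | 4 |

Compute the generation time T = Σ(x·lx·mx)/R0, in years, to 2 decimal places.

lx·mx: 0, 1.86, 1.68, 0.8, 0.54, 0.09, 0 → R0 = 4.97
x·lx·mx: 0, 1.86, 3.36, 2.4, 2.16, 0.45, 0 → Σ = 10.23
T = 10.23 / 4.97 = 2.05835… → 2.06

2.06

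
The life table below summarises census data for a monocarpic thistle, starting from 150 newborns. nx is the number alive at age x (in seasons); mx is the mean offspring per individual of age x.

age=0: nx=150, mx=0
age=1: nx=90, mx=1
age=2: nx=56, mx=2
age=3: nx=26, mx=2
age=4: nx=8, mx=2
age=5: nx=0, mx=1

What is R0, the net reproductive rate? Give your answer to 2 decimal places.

1.80

lx = nx/n0 = nx/150: 1, 0.6, 0.37333…, 0.17333…, 0.05333…, 0
lx·mx by age: 0, 0.6, 0.746667…, 0.346667…, 0.106667…, 0
R0 = Σ lx·mx = 1.8… → 1.80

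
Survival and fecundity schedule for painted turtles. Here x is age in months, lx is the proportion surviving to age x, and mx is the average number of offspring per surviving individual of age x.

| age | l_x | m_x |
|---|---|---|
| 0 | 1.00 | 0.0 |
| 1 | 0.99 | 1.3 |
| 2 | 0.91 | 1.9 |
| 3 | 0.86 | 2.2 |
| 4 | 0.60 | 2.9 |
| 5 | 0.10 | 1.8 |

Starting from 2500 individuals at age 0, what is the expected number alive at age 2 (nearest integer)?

2275

Expected survivors = N0 · l_2 = 2500 × 0.91 = 2275 → 2275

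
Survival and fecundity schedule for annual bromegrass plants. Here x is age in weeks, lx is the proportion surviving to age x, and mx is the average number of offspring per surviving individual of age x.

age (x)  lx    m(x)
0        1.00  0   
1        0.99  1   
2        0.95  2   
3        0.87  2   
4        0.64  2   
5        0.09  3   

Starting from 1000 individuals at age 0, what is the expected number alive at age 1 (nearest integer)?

990

Expected survivors = N0 · l_1 = 1000 × 0.99 = 990 → 990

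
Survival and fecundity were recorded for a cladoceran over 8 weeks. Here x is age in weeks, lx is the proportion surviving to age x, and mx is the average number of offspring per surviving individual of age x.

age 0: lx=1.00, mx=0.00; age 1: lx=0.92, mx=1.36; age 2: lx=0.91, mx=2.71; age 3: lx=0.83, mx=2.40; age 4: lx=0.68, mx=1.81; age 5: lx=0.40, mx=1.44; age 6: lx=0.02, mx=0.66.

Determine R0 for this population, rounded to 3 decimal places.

7.529

lx·mx by age: 0, 1.2512, 2.4661, 1.992, 1.2308, 0.576, 0.0132
R0 = Σ lx·mx = 7.5293 → 7.529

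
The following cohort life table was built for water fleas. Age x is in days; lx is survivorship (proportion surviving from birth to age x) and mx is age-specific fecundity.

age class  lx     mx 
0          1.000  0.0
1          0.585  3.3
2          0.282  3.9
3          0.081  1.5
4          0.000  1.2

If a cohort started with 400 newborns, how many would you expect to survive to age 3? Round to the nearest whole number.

32

Expected survivors = N0 · l_3 = 400 × 0.081 = 32.4 → 32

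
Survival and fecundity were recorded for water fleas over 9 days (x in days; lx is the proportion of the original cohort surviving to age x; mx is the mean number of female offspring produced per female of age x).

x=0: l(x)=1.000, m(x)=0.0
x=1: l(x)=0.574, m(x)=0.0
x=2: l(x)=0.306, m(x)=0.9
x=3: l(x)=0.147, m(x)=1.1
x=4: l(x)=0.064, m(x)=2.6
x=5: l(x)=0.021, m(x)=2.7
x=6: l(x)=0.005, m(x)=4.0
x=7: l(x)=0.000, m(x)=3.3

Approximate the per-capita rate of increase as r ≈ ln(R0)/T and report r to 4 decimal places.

R0 = Σ lx·mx = 0 + 0 + 0.2754 + 0.1617 + 0.1664 + 0.0567 + 0.02 + 0 = 0.6802
Σ x·lx·mx = 2.105; T = 2.105/0.6802 = 3.09468…
r ≈ ln(R0)/T = ln(0.6802)/3.09468… = -0.124526… → -0.1245

-0.1245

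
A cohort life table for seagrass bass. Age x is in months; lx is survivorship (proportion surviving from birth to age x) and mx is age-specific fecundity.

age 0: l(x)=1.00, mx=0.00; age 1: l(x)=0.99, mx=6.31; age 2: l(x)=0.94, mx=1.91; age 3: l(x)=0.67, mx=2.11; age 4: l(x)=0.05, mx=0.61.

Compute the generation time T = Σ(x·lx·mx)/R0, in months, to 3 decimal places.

lx·mx: 0, 6.2469, 1.7954, 1.4137, 0.0305 → R0 = 9.4865
x·lx·mx: 0, 6.2469, 3.5908, 4.2411, 0.122 → Σ = 14.2008
T = 14.2008 / 9.4865 = 1.496948… → 1.497

1.497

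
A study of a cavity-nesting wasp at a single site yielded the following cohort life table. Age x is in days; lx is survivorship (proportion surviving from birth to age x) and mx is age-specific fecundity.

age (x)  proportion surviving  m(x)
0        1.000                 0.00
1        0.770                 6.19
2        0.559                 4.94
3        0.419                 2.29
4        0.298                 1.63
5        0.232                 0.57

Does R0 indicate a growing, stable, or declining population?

growing

R0 = Σ lx·mx = 0 + 4.7663 + 2.76146 + 0.95951 + 0.48574 + 0.13224 = 9.10525
R0 > 1, so the population is growing.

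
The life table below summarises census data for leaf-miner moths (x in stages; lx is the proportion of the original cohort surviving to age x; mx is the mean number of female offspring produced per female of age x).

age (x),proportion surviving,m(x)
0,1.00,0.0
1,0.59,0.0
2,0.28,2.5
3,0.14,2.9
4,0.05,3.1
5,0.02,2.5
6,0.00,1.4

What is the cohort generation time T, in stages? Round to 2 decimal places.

2.66

lx·mx: 0, 0, 0.7, 0.406, 0.155, 0.05, 0 → R0 = 1.311
x·lx·mx: 0, 0, 1.4, 1.218, 0.62, 0.25, 0 → Σ = 3.488
T = 3.488 / 1.311 = 2.660564… → 2.66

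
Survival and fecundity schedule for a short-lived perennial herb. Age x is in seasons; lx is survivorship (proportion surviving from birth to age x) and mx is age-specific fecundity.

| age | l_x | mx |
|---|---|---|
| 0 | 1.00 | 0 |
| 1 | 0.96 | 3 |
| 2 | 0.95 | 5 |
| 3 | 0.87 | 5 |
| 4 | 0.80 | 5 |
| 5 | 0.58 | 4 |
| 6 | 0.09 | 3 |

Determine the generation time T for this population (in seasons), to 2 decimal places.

lx·mx: 0, 2.88, 4.75, 4.35, 4, 2.32, 0.27 → R0 = 18.57
x·lx·mx: 0, 2.88, 9.5, 13.05, 16, 11.6, 1.62 → Σ = 54.65
T = 54.65 / 18.57 = 2.942919… → 2.94

2.94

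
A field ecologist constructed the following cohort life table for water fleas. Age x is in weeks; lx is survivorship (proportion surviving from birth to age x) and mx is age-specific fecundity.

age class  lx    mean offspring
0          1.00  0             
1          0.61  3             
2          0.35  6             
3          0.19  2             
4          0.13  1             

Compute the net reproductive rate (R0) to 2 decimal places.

4.44

lx·mx by age: 0, 1.83, 2.1, 0.38, 0.13
R0 = Σ lx·mx = 4.44 → 4.44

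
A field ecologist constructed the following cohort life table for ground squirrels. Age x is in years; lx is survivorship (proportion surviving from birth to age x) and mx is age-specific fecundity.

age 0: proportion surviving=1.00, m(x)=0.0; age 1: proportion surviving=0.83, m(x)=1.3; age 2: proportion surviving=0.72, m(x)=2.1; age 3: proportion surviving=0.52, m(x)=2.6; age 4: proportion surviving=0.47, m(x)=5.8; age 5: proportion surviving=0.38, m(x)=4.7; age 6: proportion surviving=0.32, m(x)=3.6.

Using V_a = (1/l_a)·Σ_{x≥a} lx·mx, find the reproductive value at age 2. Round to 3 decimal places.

lx·mx for x ≥ 2: 1.512, 1.352, 2.726, 1.786, 1.152 → sum = 8.528
V_2 = 8.528 / l_2 = 8.528 / 0.72 = 11.844444… → 11.844

11.844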